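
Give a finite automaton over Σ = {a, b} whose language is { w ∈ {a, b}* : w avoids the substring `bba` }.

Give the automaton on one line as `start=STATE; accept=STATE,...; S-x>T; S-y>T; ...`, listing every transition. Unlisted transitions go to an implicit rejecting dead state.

Track partial matches of the forbidden pattern `bba`. State q3 is a dead state reached once `bba` has occurred; every other state accepts. q0 means no part of `bba` is currently matched.
A 4-state machine:
        a   b  
>* q0   q0  q1 
 * q1   q0  q2 
 * q2   q3  q2 
   q3   q3  q3 
(> = start, * = accepting)

start=q0; accept=q0,q1,q2; q0-a>q0; q0-b>q1; q1-a>q0; q1-b>q2; q2-a>q3; q2-b>q2; q3-a>q3; q3-b>q3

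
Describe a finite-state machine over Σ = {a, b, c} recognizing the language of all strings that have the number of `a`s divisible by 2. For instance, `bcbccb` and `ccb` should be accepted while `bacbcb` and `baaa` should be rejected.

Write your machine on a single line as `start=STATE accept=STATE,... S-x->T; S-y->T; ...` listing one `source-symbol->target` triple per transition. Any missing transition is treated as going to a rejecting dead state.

The only thing that matters is how many `a`s have appeared, reduced mod 2. Use one state per residue: q0 for 0, …, q1 for 1. Reading `a` moves to the next residue; anything else stays put. q0 is accepting.
        a   b   c  
>* q0   q1  q0  q0 
   q1   q0  q1  q1 
(> = start, * = accepting)

start=q0; accept=q0; q0-a->q1; q0-b->q0; q0-c->q0; q1-a->q0; q1-b->q1; q1-c->q1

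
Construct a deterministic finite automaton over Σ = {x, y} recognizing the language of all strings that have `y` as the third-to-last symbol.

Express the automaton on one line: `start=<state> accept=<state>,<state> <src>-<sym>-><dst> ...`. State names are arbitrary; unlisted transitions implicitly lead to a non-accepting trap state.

Because acceptance depends on a position counted from the end, the machine has to buffer the most recent 3 symbols. Make each state the string of the last up-to-3 symbols read; on input `x` shift the window left and append `x`. Accept when the buffered window has length 3 and begins with `y`.
15 states suffice.
          x    y  
>  s0     s1   s2 
   s1     s3   s4 
   s2     s5   s6 
   s3     s7   s8 
   s4     s9  s10 
   s5    s11  s12 
   s6    s13  s14 
   s7     s7   s8 
   s8     s9  s10 
   s9    s11  s12 
   s10   s13  s14 
 * s11    s7   s8 
 * s12    s9  s10 
 * s13   s11  s12 
 * s14   s13  s14 
(> = start, * = accepting)

start=s0 accept=s11,s12,s13,s14 s0-x->s1 s0-y->s2 s1-x->s3 s1-y->s4 s2-x->s5 s2-y->s6 s3-x->s7 s3-y->s8 s4-x->s9 s4-y->s10 s5-x->s11 s5-y->s12 s6-x->s13 s6-y->s14 s7-x->s7 s7-y->s8 s8-x->s9 s8-y->s10 s9-x->s11 s9-y->s12 s10-x->s13 s10-y->s14 s11-x->s7 s11-y->s8 s12-x->s9 s12-y->s10 s13-x->s11 s13-y->s12 s14-x->s13 s14-y->s14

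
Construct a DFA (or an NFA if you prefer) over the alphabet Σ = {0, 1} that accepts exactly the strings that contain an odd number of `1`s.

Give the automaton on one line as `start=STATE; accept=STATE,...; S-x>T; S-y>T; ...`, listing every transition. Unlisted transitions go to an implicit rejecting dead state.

start=q0; accept=q1; q0-0>q0; q0-1>q1; q1-0>q1; q1-1>q0

The only thing that matters is how many `1`s have appeared, reduced mod 2. Use one state per residue: q0 for 0, …, q1 for 1. Reading `1` moves to the next residue; anything else stays put. q1 is accepting.
A 2-state machine:
        0   1  
>  q0   q0  q1 
 * q1   q1  q0 
(> = start, * = accepting)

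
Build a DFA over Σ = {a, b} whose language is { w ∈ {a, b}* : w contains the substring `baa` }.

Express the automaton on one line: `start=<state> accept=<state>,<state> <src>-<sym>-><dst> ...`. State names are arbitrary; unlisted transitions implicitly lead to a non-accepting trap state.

start=q0 accept=q3 q0-a->q0 q0-b->q1 q1-a->q2 q1-b->q1 q2-a->q3 q2-b->q1 q3-a->q3 q3-b->q3

Track how much of `baa` has been matched so far: state q0 is no progress, q3 is the absorbing accept state reached once `baa` has occurred. Intermediate states record partial matches; on a mismatch, fall back to the longest reusable overlap.
With 4 states:
        a   b  
>  q0   q0  q1 
   q1   q2  q1 
   q2   q3  q1 
 * q3   q3  q3 
(> = start, * = accepting)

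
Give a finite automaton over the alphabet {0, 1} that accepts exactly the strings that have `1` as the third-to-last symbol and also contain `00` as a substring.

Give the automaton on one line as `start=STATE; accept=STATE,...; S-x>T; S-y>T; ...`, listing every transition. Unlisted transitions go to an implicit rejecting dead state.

Build one automaton per condition and run them in lockstep. One (15 states) tracks the last 3 symbols read; the other (3 states) tracks whether and how much of `00` has been seen. Each combined state is a pair, one component from each; accept when both components accept.
With 20 states:
          0    1  
>  s0     s1   s2 
   s1     s3   s4 
   s2     s5   s6 
   s3     s7   s8 
   s4     s9  s10 
   s5    s11  s12 
   s6    s13  s14 
   s7     s7   s8 
   s8    s15  s16 
   s9    s11  s12 
   s10   s13  s14 
 * s11    s7   s8 
   s12    s9  s10 
   s13   s11  s12 
   s14   s13  s14 
   s15   s11  s17 
   s16   s18  s19 
 * s17   s15  s16 
 * s18   s11  s17 
 * s19   s18  s19 
(> = start, * = accepting)

start=s0; accept=s11,s17,s18,s19; s0-0>s1; s0-1>s2; s1-0>s3; s1-1>s4; s2-0>s5; s2-1>s6; s3-0>s7; s3-1>s8; s4-0>s9; s4-1>s10; s5-0>s11; s5-1>s12; s6-0>s13; s6-1>s14; s7-0>s7; s7-1>s8; s8-0>s15; s8-1>s16; s9-0>s11; s9-1>s12; s10-0>s13; s10-1>s14; s11-0>s7; s11-1>s8; s12-0>s9; s12-1>s10; s13-0>s11; s13-1>s12; s14-0>s13; s14-1>s14; s15-0>s11; s15-1>s17; s16-0>s18; s16-1>s19; s17-0>s15; s17-1>s16; s18-0>s11; s18-1>s17; s19-0>s18; s19-1>s19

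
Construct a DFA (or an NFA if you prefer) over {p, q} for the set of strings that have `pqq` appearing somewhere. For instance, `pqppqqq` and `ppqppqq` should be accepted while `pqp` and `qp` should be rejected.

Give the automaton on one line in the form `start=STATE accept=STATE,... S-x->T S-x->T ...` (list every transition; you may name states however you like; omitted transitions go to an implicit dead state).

States s0..s2 record the length of the longest prefix of `pqq` that matches the current input suffix. Reaching s3 means `pqq` has been seen, and we stay there forever. Accept from s3.
With 4 states:
        p   q  
>  s0   s1  s0 
   s1   s1  s2 
   s2   s1  s3 
 * s3   s3  s3 
(> = start, * = accepting)

start=s0 accept=s3 s0-p->s1 s0-q->s0 s1-p->s1 s1-q->s2 s2-p->s1 s2-q->s3 s3-p->s3 s3-q->s3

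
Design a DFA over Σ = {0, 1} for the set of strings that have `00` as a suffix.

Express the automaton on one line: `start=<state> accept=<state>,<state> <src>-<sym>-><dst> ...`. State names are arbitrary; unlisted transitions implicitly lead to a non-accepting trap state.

start=q0 accept=q2 q0-0->q1 q0-1->q0 q1-0->q2 q1-1->q0 q2-0->q2 q2-1->q0

Let each state record the length of the longest suffix of the input read so far that is also a prefix of `00`. q1 means the last symbol is `0`; q2 means the last 2 symbols are `00`. Accept only at q2, where the string currently ends in `00`.
With 3 states:
        0   1  
>  q0   q1  q0 
   q1   q2  q0 
 * q2   q2  q0 
(> = start, * = accepting)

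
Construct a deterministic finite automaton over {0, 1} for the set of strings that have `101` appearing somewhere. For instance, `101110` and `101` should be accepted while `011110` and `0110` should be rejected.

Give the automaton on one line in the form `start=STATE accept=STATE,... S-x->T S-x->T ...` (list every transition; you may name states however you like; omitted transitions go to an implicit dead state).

Track how much of `101` has been matched so far: state q0 is no progress, q3 is the absorbing accept state reached once `101` has occurred. Intermediate states record partial matches; on a mismatch, fall back to the longest reusable overlap.
With 4 states:
        0   1  
>  q0   q0  q1 
   q1   q2  q1 
   q2   q0  q3 
 * q3   q3  q3 
(> = start, * = accepting)

start=q0 accept=q3 q0-0->q0 q0-1->q1 q1-0->q2 q1-1->q1 q2-0->q0 q2-1->q3 q3-0->q3 q3-1->q3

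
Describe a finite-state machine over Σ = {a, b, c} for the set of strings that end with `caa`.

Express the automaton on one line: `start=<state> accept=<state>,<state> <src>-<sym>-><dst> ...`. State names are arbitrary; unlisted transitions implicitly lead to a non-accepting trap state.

start=S0 accept=S3 S0-a->S0 S0-b->S0 S0-c->S1 S1-a->S2 S1-b->S0 S1-c->S1 S2-a->S3 S2-b->S0 S2-c->S1 S3-a->S0 S3-b->S0 S3-c->S1

Let each state record the length of the longest suffix of the input read so far that is also a prefix of `caa`. S1 means the last symbol is `c`; S2 means the last 2 symbols are `ca`; S3 means the last 3 symbols are `caa`. Accept only at S3, where the string currently ends in `caa`.
        a   b   c  
>  S0   S0  S0  S1 
   S1   S2  S0  S1 
   S2   S3  S0  S1 
 * S3   S0  S0  S1 
(> = start, * = accepting)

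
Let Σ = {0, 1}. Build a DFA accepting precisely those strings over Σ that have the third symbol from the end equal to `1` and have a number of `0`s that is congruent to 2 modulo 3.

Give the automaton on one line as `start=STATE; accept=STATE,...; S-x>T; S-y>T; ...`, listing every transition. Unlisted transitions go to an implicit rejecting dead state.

start=A; accept=J,L,M,N; A-0>B; A-1>C; B-0>D; B-1>E; C-0>F; C-1>C; D-0>A; D-1>G; E-0>H; E-1>I; F-0>J; F-1>E; G-0>A; G-1>K; H-0>A; H-1>L; I-0>M; I-1>I; J-0>A; J-1>G; K-0>A; K-1>N; L-0>A; L-1>K; M-0>A; M-1>L; N-0>A; N-1>N

Run two small machines in parallel and take their product. The first has 15 states tracking the last 3 symbols read; the second has 3 states tracking the count of `0`s modulo 3. A product state is a pair (one from each), accepting exactly when both do. After merging equivalent states the machine shrinks.
A 14-state machine:
       0  1 
>  A   B  C 
   B   D  E 
   C   F  C 
   D   A  G 
   E   H  I 
   F   J  E 
   G   A  K 
   H   A  L 
   I   M  I 
 * J   A  G 
   K   A  N 
 * L   A  K 
 * M   A  L 
 * N   A  N 
(> = start, * = accepting)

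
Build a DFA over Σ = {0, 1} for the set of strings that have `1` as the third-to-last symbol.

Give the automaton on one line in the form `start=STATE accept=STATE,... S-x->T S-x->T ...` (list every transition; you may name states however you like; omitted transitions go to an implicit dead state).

A DFA must remember the last 3 symbols (since which symbol is third-to-last isn't known until the input ends). Use one state per possible window of the last ≤3 symbols; accept from those whose window starts with `1`.
With 15 states:
          0    1  
>  q0     q1   q2 
   q1     q3   q4 
   q2     q5   q6 
   q3     q7   q8 
   q4     q9  q10 
   q5    q11  q12 
   q6    q13  q14 
   q7     q7   q8 
   q8     q9  q10 
   q9    q11  q12 
   q10   q13  q14 
 * q11    q7   q8 
 * q12    q9  q10 
 * q13   q11  q12 
 * q14   q13  q14 
(> = start, * = accepting)

start=q0 accept=q11,q12,q13,q14 q0-0->q1 q0-1->q2 q1-0->q3 q1-1->q4 q2-0->q5 q2-1->q6 q3-0->q7 q3-1->q8 q4-0->q9 q4-1->q10 q5-0->q11 q5-1->q12 q6-0->q13 q6-1->q14 q7-0->q7 q7-1->q8 q8-0->q9 q8-1->q10 q9-0->q11 q9-1->q12 q10-0->q13 q10-1->q14 q11-0->q7 q11-1->q8 q12-0->q9 q12-1->q10 q13-0->q11 q13-1->q12 q14-0->q13 q14-1->q14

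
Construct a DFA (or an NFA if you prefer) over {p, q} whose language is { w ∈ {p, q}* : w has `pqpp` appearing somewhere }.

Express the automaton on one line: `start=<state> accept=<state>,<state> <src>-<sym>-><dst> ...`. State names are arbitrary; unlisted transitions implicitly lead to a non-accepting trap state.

States A..D record the length of the longest prefix of `pqpp` that matches the current input suffix. Reaching E means `pqpp` has been seen, and we stay there forever. Accept from E.
With 5 states:
       p  q 
>  A   B  A 
   B   B  C 
   C   D  A 
   D   E  C 
 * E   E  E 
(> = start, * = accepting)

start=A accept=E A-p->B A-q->A B-p->B B-q->C C-p->D C-q->A D-p->E D-q->C E-p->E E-q->E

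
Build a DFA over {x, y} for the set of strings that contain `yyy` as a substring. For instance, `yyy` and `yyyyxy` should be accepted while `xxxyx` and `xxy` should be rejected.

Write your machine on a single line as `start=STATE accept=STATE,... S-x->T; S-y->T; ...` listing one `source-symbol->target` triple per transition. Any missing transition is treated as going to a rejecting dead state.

start=A; accept=D; A-x->A; A-y->B; B-x->A; B-y->C; C-x->A; C-y->D; D-x->D; D-y->D

Track how much of `yyy` has been matched so far: state A is no progress, D is the absorbing accept state reached once `yyy` has occurred. Intermediate states record partial matches; on a mismatch, fall back to the longest reusable overlap.
With 4 states:
       x  y 
>  A   A  B 
   B   A  C 
   C   A  D 
 * D   D  D 
(> = start, * = accepting)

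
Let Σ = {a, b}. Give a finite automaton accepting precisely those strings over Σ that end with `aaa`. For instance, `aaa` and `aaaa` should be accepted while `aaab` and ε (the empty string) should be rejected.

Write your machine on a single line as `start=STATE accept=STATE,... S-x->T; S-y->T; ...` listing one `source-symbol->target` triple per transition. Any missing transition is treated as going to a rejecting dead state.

start=q0; accept=q3; q0-a->q1; q0-b->q0; q1-a->q2; q1-b->q0; q2-a->q3; q2-b->q0; q3-a->q3; q3-b->q0

Remember how much of `aaa` the current input suffix matches. State q0 means no match yet; q1 means the last symbol is `a`; q2 means the last 2 symbols are `aa`; q3 means the last 3 symbols are `aaa`. Only q3 accepts. On a mismatch, fall back to the longest proper suffix that is still a prefix of `aaa`.
A 4-state machine:
        a   b  
>  q0   q1  q0 
   q1   q2  q0 
   q2   q3  q0 
 * q3   q3  q0 
(> = start, * = accepting)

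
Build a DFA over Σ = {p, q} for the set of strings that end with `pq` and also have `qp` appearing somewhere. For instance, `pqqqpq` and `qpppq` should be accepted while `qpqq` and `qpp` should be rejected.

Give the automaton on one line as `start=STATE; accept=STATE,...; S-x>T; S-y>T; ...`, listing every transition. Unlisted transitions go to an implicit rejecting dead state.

Run two small machines in parallel and take their product. One (3 states) tracks how much of the suffix `pq` has currently been matched; the other (3 states) tracks whether and how much of `qp` has been seen. Each combined state is a pair, one component from each; accept when both components accept. Minimizing collapses redundant product states.
4 states suffice.
        p   q  
>  s0   s0  s1 
   s1   s2  s1 
   s2   s2  s3 
 * s3   s2  s1 
(> = start, * = accepting)

start=s0; accept=s3; s0-p>s0; s0-q>s1; s1-p>s2; s1-q>s1; s2-p>s2; s2-q>s3; s3-p>s2; s3-q>s1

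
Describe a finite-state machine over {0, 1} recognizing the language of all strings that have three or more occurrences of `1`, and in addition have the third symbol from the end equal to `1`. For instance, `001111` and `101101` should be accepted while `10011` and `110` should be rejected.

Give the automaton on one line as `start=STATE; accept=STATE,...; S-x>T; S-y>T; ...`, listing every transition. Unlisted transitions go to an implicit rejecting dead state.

start=q0; accept=q6,q9,q10,q13; q0-0>q0; q0-1>q1; q1-0>q2; q1-1>q3; q2-0>q2; q2-1>q4; q3-0>q5; q3-1>q6; q4-0>q5; q4-1>q7; q5-0>q8; q5-1>q9; q6-0>q10; q6-1>q6; q7-0>q10; q7-1>q6; q8-0>q8; q8-1>q11; q9-0>q12; q9-1>q7; q10-0>q13; q10-1>q9; q11-0>q12; q11-1>q7; q12-0>q13; q12-1>q9; q13-0>q8; q13-1>q11

Run two small machines in parallel and take their product. The first has 5 states tracking the count of `1`s, saturating at 4; the second has 15 states tracking the last 3 symbols read. A product state is a pair (one from each), accepting exactly when both do. After merging equivalent states the machine shrinks.
14 states suffice.
          0    1  
>  q0     q0   q1 
   q1     q2   q3 
   q2     q2   q4 
   q3     q5   q6 
   q4     q5   q7 
   q5     q8   q9 
 * q6    q10   q6 
   q7    q10   q6 
   q8     q8  q11 
 * q9    q12   q7 
 * q10   q13   q9 
   q11   q12   q7 
   q12   q13   q9 
 * q13    q8  q11 
(> = start, * = accepting)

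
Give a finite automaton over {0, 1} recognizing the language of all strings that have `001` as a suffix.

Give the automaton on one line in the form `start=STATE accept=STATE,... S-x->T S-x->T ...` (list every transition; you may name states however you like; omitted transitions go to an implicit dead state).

Let each state record the length of the longest suffix of the input read so far that is also a prefix of `001`. B means the last symbol is `0`; C means the last 2 symbols are `00`; D means the last 3 symbols are `001`. Accept only at D, where the string currently ends in `001`.
With 4 states:
       0  1 
>  A   B  A 
   B   C  A 
   C   C  D 
 * D   B  A 
(> = start, * = accepting)

start=A accept=D A-0->B A-1->A B-0->C B-1->A C-0->C C-1->D D-0->B D-1->A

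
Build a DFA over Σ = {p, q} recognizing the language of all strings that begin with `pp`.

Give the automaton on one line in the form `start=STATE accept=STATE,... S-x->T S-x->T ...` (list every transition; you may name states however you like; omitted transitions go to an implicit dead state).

start=A accept=C A-p->B A-q->D B-p->C B-q->D C-p->C C-q->C D-p->D D-q->D

Walk along `pp` while the input agrees: from A take `p` to B, and so on. Any deviation drops to the rejecting sink D. Once C is reached the prefix is confirmed and every continuation is accepted.
A 4-state machine:
       p  q 
>  A   B  D 
   B   C  D 
 * C   C  C 
   D   D  D 
(> = start, * = accepting)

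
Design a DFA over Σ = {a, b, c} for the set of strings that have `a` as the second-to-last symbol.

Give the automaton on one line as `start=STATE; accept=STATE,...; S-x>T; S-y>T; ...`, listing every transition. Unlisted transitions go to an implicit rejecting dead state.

A DFA must remember the last 2 symbols (since which symbol is second-to-last isn't known until the input ends). Use one state per possible window of the last ≤2 symbols; accept from those whose window starts with `a`.
A 13-state machine:
          a    b    c  
>  q0     q1   q2   q3 
   q1     q4   q5   q6 
   q2     q7   q8   q9 
   q3    q10  q11  q12 
 * q4     q4   q5   q6 
 * q5     q7   q8   q9 
 * q6    q10  q11  q12 
   q7     q4   q5   q6 
   q8     q7   q8   q9 
   q9    q10  q11  q12 
   q10    q4   q5   q6 
   q11    q7   q8   q9 
   q12   q10  q11  q12 
(> = start, * = accepting)

start=q0; accept=q4,q5,q6; q0-a>q1; q0-b>q2; q0-c>q3; q1-a>q4; q1-b>q5; q1-c>q6; q2-a>q7; q2-b>q8; q2-c>q9; q3-a>q10; q3-b>q11; q3-c>q12; q4-a>q4; q4-b>q5; q4-c>q6; q5-a>q7; q5-b>q8; q5-c>q9; q6-a>q10; q6-b>q11; q6-c>q12; q7-a>q4; q7-b>q5; q7-c>q6; q8-a>q7; q8-b>q8; q8-c>q9; q9-a>q10; q9-b>q11; q9-c>q12; q10-a>q4; q10-b>q5; q10-c>q6; q11-a>q7; q11-b>q8; q11-c>q9; q12-a>q10; q12-b>q11; q12-c>q12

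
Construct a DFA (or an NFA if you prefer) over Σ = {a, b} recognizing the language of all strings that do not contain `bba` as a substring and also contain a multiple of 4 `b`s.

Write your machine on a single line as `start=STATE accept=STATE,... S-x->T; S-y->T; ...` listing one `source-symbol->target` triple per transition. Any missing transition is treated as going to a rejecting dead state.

Handle the two conditions separately and then intersect. The first has 4 states tracking partial matches of the forbidden pattern `bba`; the second has 4 states tracking the count of `b`s modulo 4. A product state is a pair (one from each), accepting exactly when both do. After merging equivalent states the machine shrinks.
A 13-state machine:
          a    b  
>* S0     S0   S1 
   S1     S2   S3 
   S2     S2   S4 
   S3     S5   S6 
   S4     S7   S6 
   S5     S5   S5 
   S6     S5   S8 
   S7     S7   S9 
 * S8     S5  S10 
   S9    S11   S8 
   S10    S5   S3 
   S11   S11  S12 
 * S12    S0  S10 
(> = start, * = accepting)

start=S0; accept=S0,S8,S12; S0-a->S0; S0-b->S1; S1-a->S2; S1-b->S3; S2-a->S2; S2-b->S4; S3-a->S5; S3-b->S6; S4-a->S7; S4-b->S6; S5-a->S5; S5-b->S5; S6-a->S5; S6-b->S8; S7-a->S7; S7-b->S9; S8-a->S5; S8-b->S10; S9-a->S11; S9-b->S8; S10-a->S5; S10-b->S3; S11-a->S11; S11-b->S12; S12-a->S0; S12-b->S10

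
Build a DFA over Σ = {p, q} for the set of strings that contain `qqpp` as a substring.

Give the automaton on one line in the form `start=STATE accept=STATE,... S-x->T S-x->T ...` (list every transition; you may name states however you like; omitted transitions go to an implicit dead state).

start=S0 accept=S4 S0-p->S0 S0-q->S1 S1-p->S0 S1-q->S2 S2-p->S3 S2-q->S2 S3-p->S4 S3-q->S1 S4-p->S4 S4-q->S4

States S0..S3 record the length of the longest prefix of `qqpp` that matches the current input suffix. Reaching S4 means `qqpp` has been seen, and we stay there forever. Accept from S4.
        p   q  
>  S0   S0  S1 
   S1   S0  S2 
   S2   S3  S2 
   S3   S4  S1 
 * S4   S4  S4 
(> = start, * = accepting)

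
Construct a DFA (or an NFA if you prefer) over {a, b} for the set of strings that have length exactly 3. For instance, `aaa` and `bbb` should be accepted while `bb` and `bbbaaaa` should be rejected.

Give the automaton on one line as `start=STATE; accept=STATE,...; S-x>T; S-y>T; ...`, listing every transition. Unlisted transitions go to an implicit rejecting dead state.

Count input length up to 4: every symbol moves from q0 toward q4, which means 'more than 3' and absorbs. Accept from {q3}.
5 states suffice.
        a   b  
>  q0   q1  q1 
   q1   q2  q2 
   q2   q3  q3 
 * q3   q4  q4 
   q4   q4  q4 
(> = start, * = accepting)

start=q0; accept=q3; q0-a>q1; q0-b>q1; q1-a>q2; q1-b>q2; q2-a>q3; q2-b>q3; q3-a>q4; q3-b>q4; q4-a>q4; q4-b>q4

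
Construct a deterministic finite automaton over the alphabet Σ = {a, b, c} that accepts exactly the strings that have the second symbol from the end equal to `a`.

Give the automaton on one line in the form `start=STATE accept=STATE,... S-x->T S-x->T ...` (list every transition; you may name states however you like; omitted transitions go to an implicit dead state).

Because acceptance depends on a position counted from the end, the machine has to buffer the most recent 2 symbols. Make each state the string of the last up-to-2 symbols read; on input `x` shift the window left and append `x`. Accept when the buffered window has length 2 and begins with `a`.
13 states suffice.
          a    b    c  
>  q0     q1   q2   q3 
   q1     q4   q5   q6 
   q2     q7   q8   q9 
   q3    q10  q11  q12 
 * q4     q4   q5   q6 
 * q5     q7   q8   q9 
 * q6    q10  q11  q12 
   q7     q4   q5   q6 
   q8     q7   q8   q9 
   q9    q10  q11  q12 
   q10    q4   q5   q6 
   q11    q7   q8   q9 
   q12   q10  q11  q12 
(> = start, * = accepting)

start=q0 accept=q4,q5,q6 q0-a->q1 q0-b->q2 q0-c->q3 q1-a->q4 q1-b->q5 q1-c->q6 q2-a->q7 q2-b->q8 q2-c->q9 q3-a->q10 q3-b->q11 q3-c->q12 q4-a->q4 q4-b->q5 q4-c->q6 q5-a->q7 q5-b->q8 q5-c->q9 q6-a->q10 q6-b->q11 q6-c->q12 q7-a->q4 q7-b->q5 q7-c->q6 q8-a->q7 q8-b->q8 q8-c->q9 q9-a->q10 q9-b->q11 q9-c->q12 q10-a->q4 q10-b->q5 q10-c->q6 q11-a->q7 q11-b->q8 q11-c->q9 q12-a->q10 q12-b->q11 q12-c->q12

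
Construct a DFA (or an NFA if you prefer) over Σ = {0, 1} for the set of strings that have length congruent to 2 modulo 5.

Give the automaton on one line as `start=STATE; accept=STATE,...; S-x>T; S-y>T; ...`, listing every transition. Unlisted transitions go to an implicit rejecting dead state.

Only the length mod 5 matters, so use a 5-cycle: from any state, every input symbol moves to the next state, wrapping q4 back to q0. Mark q2 accepting.
5 states suffice.
        0   1  
>  q0   q1  q1 
   q1   q2  q2 
 * q2   q3  q3 
   q3   q4  q4 
   q4   q0  q0 
(> = start, * = accepting)

start=q0; accept=q2; q0-0>q1; q0-1>q1; q1-0>q2; q1-1>q2; q2-0>q3; q2-1>q3; q3-0>q4; q3-1>q4; q4-0>q0; q4-1>q0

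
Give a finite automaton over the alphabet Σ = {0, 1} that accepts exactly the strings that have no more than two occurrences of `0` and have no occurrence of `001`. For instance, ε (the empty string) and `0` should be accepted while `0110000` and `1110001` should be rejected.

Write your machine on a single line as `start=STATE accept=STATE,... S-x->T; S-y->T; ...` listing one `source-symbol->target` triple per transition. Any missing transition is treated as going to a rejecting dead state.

Build one automaton per condition and run them in lockstep. The first has 4 states tracking the count of `0`s, saturating at 3; the second has 4 states tracking partial matches of the forbidden pattern `001`. A product state is a pair (one from each), accepting exactly when both do.
An 11-state machine:
          0    1  
>* q0     q1   q0 
 * q1     q2   q3 
 * q2     q4   q5 
 * q3     q6   q3 
   q4     q4   q7 
   q5     q7   q5 
 * q6     q4   q8 
   q7     q7   q7 
 * q8     q9   q8 
   q9     q4  q10 
   q10    q9  q10 
(> = start, * = accepting)

start=q0; accept=q0,q1,q2,q3,q6,q8; q0-0->q1; q0-1->q0; q1-0->q2; q1-1->q3; q2-0->q4; q2-1->q5; q3-0->q6; q3-1->q3; q4-0->q4; q4-1->q7; q5-0->q7; q5-1->q5; q6-0->q4; q6-1->q8; q7-0->q7; q7-1->q7; q8-0->q9; q8-1->q8; q9-0->q4; q9-1->q10; q10-0->q9; q10-1->q10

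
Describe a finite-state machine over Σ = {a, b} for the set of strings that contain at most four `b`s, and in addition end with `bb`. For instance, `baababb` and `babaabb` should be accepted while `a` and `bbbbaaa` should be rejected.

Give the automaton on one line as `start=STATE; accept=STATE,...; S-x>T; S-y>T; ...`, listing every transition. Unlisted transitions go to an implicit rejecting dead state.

start=s0; accept=s3,s6,s9; s0-a>s0; s0-b>s1; s1-a>s2; s1-b>s3; s2-a>s2; s2-b>s4; s3-a>s5; s3-b>s6; s4-a>s5; s4-b>s6; s5-a>s5; s5-b>s7; s6-a>s8; s6-b>s9; s7-a>s8; s7-b>s9; s8-a>s8; s8-b>s8; s9-a>s8; s9-b>s8

Handle the two conditions separately and then intersect. The first has 6 states tracking the count of `b`s, saturating at 5; the second has 3 states tracking how much of the suffix `bb` has currently been matched. A product state is a pair (one from each), accepting exactly when both do. Minimizing collapses redundant product states.
With 10 states:
        a   b  
>  s0   s0  s1 
   s1   s2  s3 
   s2   s2  s4 
 * s3   s5  s6 
   s4   s5  s6 
   s5   s5  s7 
 * s6   s8  s9 
   s7   s8  s9 
   s8   s8  s8 
 * s9   s8  s8 
(> = start, * = accepting)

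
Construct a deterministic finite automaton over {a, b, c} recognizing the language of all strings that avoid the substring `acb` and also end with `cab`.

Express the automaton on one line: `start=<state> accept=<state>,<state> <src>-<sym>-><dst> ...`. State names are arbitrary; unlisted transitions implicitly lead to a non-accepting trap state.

Handle the two conditions separately and then intersect. One (4 states) tracks partial matches of the forbidden pattern `acb`; the other (4 states) tracks how much of the suffix `cab` has currently been matched. Each combined state is a pair, one component from each; accept when both components accept. After merging equivalent states the machine shrinks.
With 7 states:
        a   b   c  
>  q0   q1  q0  q2 
   q1   q1  q0  q3 
   q2   q4  q0  q2 
   q3   q4  q5  q2 
   q4   q1  q6  q3 
   q5   q5  q5  q5 
 * q6   q1  q0  q2 
(> = start, * = accepting)

start=q0 accept=q6 q0-a->q1 q0-b->q0 q0-c->q2 q1-a->q1 q1-b->q0 q1-c->q3 q2-a->q4 q2-b->q0 q2-c->q2 q3-a->q4 q3-b->q5 q3-c->q2 q4-a->q1 q4-b->q6 q4-c->q3 q5-a->q5 q5-b->q5 q5-c->q5 q6-a->q1 q6-b->q0 q6-c->q2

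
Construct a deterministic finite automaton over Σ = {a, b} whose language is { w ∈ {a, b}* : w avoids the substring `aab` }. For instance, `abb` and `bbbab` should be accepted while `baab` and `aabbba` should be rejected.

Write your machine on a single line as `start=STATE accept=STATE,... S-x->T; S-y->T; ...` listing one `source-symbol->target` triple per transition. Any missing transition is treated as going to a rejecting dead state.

This is the complement of 'contains `aab`'. Use the same substring-matching states — q0 through q3 holding how much of `aab` has just been matched — but flip the accepting set: everything except the trap q3 accepts.
4 states suffice.
        a   b  
>* q0   q1  q0 
 * q1   q2  q0 
 * q2   q2  q3 
   q3   q3  q3 
(> = start, * = accepting)

start=q0; accept=q0,q1,q2; q0-a->q1; q0-b->q0; q1-a->q2; q1-b->q0; q2-a->q2; q2-b->q3; q3-a->q3; q3-b->q3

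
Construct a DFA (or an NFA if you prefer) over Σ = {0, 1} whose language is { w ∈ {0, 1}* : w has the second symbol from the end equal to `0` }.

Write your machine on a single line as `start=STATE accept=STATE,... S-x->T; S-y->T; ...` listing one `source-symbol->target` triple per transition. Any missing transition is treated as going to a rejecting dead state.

start=s0; accept=s3,s4; s0-0->s1; s0-1->s2; s1-0->s3; s1-1->s4; s2-0->s5; s2-1->s6; s3-0->s3; s3-1->s4; s4-0->s5; s4-1->s6; s5-0->s3; s5-1->s4; s6-0->s5; s6-1->s6

Because acceptance depends on a position counted from the end, the machine has to buffer the most recent 2 symbols. Make each state the string of the last up-to-2 symbols read; on input `x` shift the window left and append `x`. Accept when the buffered window has length 2 and begins with `0`.
A 7-state machine:
        0   1  
>  s0   s1  s2 
   s1   s3  s4 
   s2   s5  s6 
 * s3   s3  s4 
 * s4   s5  s6 
   s5   s3  s4 
   s6   s5  s6 
(> = start, * = accepting)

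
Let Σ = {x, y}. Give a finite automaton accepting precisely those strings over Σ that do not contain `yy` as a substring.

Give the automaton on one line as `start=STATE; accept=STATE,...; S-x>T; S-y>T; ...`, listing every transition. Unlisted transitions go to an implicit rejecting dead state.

This is the complement of 'contains `yy`'. Use the same substring-matching states — A through C holding how much of `yy` has just been matched — but flip the accepting set: everything except the trap C accepts.
3 states suffice.
       x  y 
>* A   A  B 
 * B   A  C 
   C   C  C 
(> = start, * = accepting)

start=A; accept=A,B; A-x>A; A-y>B; B-x>A; B-y>C; C-x>C; C-y>C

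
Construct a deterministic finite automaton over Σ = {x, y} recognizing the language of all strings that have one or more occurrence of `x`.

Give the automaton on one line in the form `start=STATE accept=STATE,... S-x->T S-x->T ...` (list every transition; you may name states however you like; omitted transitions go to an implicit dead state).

Count `x`s, saturating at 2: state q0 means no `x` yet, q1 means one `x` seen, q2 means more than one. Each `x` increments (capped at q2); other symbols loop. Accept from {q1, q2}.
3 states suffice.
        x   y  
>  q0   q1  q0 
 * q1   q2  q1 
 * q2   q2  q2 
(> = start, * = accepting)

start=q0 accept=q1,q2 q0-x->q1 q0-y->q0 q1-x->q2 q1-y->q1 q2-x->q2 q2-y->q2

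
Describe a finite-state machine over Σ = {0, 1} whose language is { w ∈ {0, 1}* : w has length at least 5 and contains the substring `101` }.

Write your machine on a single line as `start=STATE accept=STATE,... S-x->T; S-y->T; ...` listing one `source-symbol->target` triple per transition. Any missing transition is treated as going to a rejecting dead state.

Run two small machines in parallel and take their product. One (7 states) tracks the input length, saturating at 6; the other (4 states) tracks whether and how much of `101` has been seen. Each combined state is a pair, one component from each; accept when both components accept. After merging equivalent states the machine shrinks.
With 12 states:
          0    1  
>  s0     s1   s2 
   s1     s3   s4 
   s2     s5   s4 
   s3     s3   s6 
   s4     s7   s6 
   s5     s3   s8 
   s6     s9   s6 
   s7     s3  s10 
   s8    s10  s10 
   s9     s3  s11 
   s10   s11  s11 
 * s11   s11  s11 
(> = start, * = accepting)

start=s0; accept=s11; s0-0->s1; s0-1->s2; s1-0->s3; s1-1->s4; s2-0->s5; s2-1->s4; s3-0->s3; s3-1->s6; s4-0->s7; s4-1->s6; s5-0->s3; s5-1->s8; s6-0->s9; s6-1->s6; s7-0->s3; s7-1->s10; s8-0->s10; s8-1->s10; s9-0->s3; s9-1->s11; s10-0->s11; s10-1->s11; s11-0->s11; s11-1->s11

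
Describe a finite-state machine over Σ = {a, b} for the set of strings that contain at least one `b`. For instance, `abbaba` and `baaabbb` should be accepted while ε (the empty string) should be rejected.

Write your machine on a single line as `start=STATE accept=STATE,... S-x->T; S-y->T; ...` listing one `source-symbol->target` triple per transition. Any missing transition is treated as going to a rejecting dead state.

start=s0; accept=s1,s2; s0-a->s0; s0-b->s1; s1-a->s1; s1-b->s2; s2-a->s2; s2-b->s2

Count `b`s, saturating at 2: state s0 means no `b` yet, s1 means one `b` seen, s2 means more than one. Each `b` increments (capped at s2); other symbols loop. Accept from {s1, s2}.
A 3-state machine:
        a   b  
>  s0   s0  s1 
 * s1   s1  s2 
 * s2   s2  s2 
(> = start, * = accepting)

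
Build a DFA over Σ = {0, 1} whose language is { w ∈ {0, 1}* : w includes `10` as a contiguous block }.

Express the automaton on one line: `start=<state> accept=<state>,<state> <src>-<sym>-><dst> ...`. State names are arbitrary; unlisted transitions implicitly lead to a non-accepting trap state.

start=s0 accept=s2 s0-0->s0 s0-1->s1 s1-0->s2 s1-1->s1 s2-0->s2 s2-1->s2

States s0..s1 record the length of the longest prefix of `10` that matches the current input suffix. Reaching s2 means `10` has been seen, and we stay there forever. Accept from s2.
A 3-state machine:
        0   1  
>  s0   s0  s1 
   s1   s2  s1 
 * s2   s2  s2 
(> = start, * = accepting)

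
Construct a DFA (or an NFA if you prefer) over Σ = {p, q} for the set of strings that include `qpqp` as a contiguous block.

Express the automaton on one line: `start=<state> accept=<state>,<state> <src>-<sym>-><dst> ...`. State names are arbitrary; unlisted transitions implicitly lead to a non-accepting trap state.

start=S0 accept=S4 S0-p->S0 S0-q->S1 S1-p->S2 S1-q->S1 S2-p->S0 S2-q->S3 S3-p->S4 S3-q->S1 S4-p->S4 S4-q->S4

States S0..S3 record the length of the longest prefix of `qpqp` that matches the current input suffix. Reaching S4 means `qpqp` has been seen, and we stay there forever. Accept from S4.
A 5-state machine:
        p   q  
>  S0   S0  S1 
   S1   S2  S1 
   S2   S0  S3 
   S3   S4  S1 
 * S4   S4  S4 
(> = start, * = accepting)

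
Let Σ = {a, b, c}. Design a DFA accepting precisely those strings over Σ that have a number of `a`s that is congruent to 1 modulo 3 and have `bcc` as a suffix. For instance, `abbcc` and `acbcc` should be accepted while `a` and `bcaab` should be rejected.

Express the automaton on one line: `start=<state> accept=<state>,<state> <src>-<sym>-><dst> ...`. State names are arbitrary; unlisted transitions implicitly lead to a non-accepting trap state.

Run two small machines in parallel and take their product. The first has 3 states tracking the count of `a`s modulo 3; the second has 4 states tracking how much of the suffix `bcc` has currently been matched. A product state is a pair (one from each), accepting exactly when both do. Minimizing collapses redundant product states.
        a   b   c  
>  q0   q1  q0  q0 
   q1   q2  q3  q1 
   q2   q0  q2  q2 
   q3   q2  q3  q4 
   q4   q2  q3  q5 
 * q5   q2  q3  q1 
(> = start, * = accepting)

start=q0 accept=q5 q0-a->q1 q0-b->q0 q0-c->q0 q1-a->q2 q1-b->q3 q1-c->q1 q2-a->q0 q2-b->q2 q2-c->q2 q3-a->q2 q3-b->q3 q3-c->q4 q4-a->q2 q4-b->q3 q4-c->q5 q5-a->q2 q5-b->q3 q5-c->q1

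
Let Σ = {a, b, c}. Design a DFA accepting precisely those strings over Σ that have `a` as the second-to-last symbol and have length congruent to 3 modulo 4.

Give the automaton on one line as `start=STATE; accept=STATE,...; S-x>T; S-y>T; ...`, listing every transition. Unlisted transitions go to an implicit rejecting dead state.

start=s0; accept=s4; s0-a>s1; s0-b>s1; s0-c>s1; s1-a>s2; s1-b>s3; s1-c>s3; s2-a>s4; s2-b>s4; s2-c>s4; s3-a>s5; s3-b>s5; s3-c>s5; s4-a>s0; s4-b>s0; s4-c>s0; s5-a>s0; s5-b>s0; s5-c>s0

Build one automaton per condition and run them in lockstep. The first has 13 states tracking the last 2 symbols read; the second has 4 states tracking the input length modulo 4. A product state is a pair (one from each), accepting exactly when both do. After merging equivalent states the machine shrinks.
        a   b   c  
>  s0   s1  s1  s1 
   s1   s2  s3  s3 
   s2   s4  s4  s4 
   s3   s5  s5  s5 
 * s4   s0  s0  s0 
   s5   s0  s0  s0 
(> = start, * = accepting)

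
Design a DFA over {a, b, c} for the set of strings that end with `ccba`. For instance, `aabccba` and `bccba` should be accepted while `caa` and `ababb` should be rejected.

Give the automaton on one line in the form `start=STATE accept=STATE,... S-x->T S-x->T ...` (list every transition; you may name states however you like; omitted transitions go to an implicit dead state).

start=q0 accept=q4 q0-a->q0 q0-b->q0 q0-c->q1 q1-a->q0 q1-b->q0 q1-c->q2 q2-a->q0 q2-b->q3 q2-c->q2 q3-a->q4 q3-b->q0 q3-c->q1 q4-a->q0 q4-b->q0 q4-c->q1

Let each state record the length of the longest suffix of the input read so far that is also a prefix of `ccba`. q1 means the last symbol is `c`; q2 means the last 2 symbols are `cc`; q3 means the last 3 symbols are `ccb`; q4 means the last 4 symbols are `ccba`. Accept only at q4, where the string currently ends in `ccba`.
With 5 states:
        a   b   c  
>  q0   q0  q0  q1 
   q1   q0  q0  q2 
   q2   q0  q3  q2 
   q3   q4  q0  q1 
 * q4   q0  q0  q1 
(> = start, * = accepting)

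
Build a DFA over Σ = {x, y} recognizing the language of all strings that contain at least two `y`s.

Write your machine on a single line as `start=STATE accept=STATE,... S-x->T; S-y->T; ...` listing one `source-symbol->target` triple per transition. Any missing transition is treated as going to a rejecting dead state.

start=q0; accept=q2,q3; q0-x->q0; q0-y->q1; q1-x->q1; q1-y->q2; q2-x->q2; q2-y->q3; q3-x->q3; q3-y->q3

Count `y`s, saturating at 3: states q0 through q2 mean 0 through 2 `y`s seen; q3 means more than 2. Each `y` increments (capped at q3); other symbols loop. Accept from {q2, q3}.
4 states suffice.
        x   y  
>  q0   q0  q1 
   q1   q1  q2 
 * q2   q2  q3 
 * q3   q3  q3 
(> = start, * = accepting)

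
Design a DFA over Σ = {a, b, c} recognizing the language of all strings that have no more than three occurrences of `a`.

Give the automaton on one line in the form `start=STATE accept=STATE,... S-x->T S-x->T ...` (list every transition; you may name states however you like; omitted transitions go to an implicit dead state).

start=q0 accept=q0,q1,q2,q3 q0-a->q1 q0-b->q0 q0-c->q0 q1-a->q2 q1-b->q1 q1-c->q1 q2-a->q3 q2-b->q2 q2-c->q2 q3-a->q4 q3-b->q3 q3-c->q3 q4-a->q4 q4-b->q4 q4-c->q4

Count `a`s, saturating at 4: states q0 through q3 mean 0 through 3 `a`s seen; q4 means more than 3. Each `a` increments (capped at q4); other symbols loop. Accept from {q0, q1, q2, q3}.
5 states suffice.
        a   b   c  
>* q0   q1  q0  q0 
 * q1   q2  q1  q1 
 * q2   q3  q2  q2 
 * q3   q4  q3  q3 
   q4   q4  q4  q4 
(> = start, * = accepting)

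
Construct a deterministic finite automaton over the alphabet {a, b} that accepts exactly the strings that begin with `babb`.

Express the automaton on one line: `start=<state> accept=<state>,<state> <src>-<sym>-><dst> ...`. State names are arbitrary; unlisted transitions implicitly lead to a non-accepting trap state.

start=S0 accept=S4 S0-a->S5 S0-b->S1 S1-a->S2 S1-b->S5 S2-a->S5 S2-b->S3 S3-a->S5 S3-b->S4 S4-a->S4 S4-b->S4 S5-a->S5 S5-b->S5

Walk along `babb` while the input agrees: from S0 take `b` to S1, and so on. Any deviation drops to the rejecting sink S5. Once S4 is reached the prefix is confirmed and every continuation is accepted.
A 6-state machine:
        a   b  
>  S0   S5  S1 
   S1   S2  S5 
   S2   S5  S3 
   S3   S5  S4 
 * S4   S4  S4 
   S5   S5  S5 
(> = start, * = accepting)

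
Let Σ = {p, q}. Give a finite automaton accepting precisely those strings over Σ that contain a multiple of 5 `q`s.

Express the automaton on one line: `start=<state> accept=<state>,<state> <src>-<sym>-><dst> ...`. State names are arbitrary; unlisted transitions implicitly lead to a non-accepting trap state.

start=A accept=A A-p->A A-q->B B-p->B B-q->C C-p->C C-q->D D-p->D D-q->E E-p->E E-q->A

The only thing that matters is how many `q`s have appeared, reduced mod 5. Use one state per residue: A for 0, …, E for 4. Reading `q` moves to the next residue; anything else stays put. A is accepting.
       p  q 
>* A   A  B 
   B   B  C 
   C   C  D 
   D   D  E 
   E   E  A 
(> = start, * = accepting)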